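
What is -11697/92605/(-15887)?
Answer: 11697/1471215635 ≈ 7.9506e-6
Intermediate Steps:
-11697/92605/(-15887) = -11697*1/92605*(-1/15887) = -11697/92605*(-1/15887) = 11697/1471215635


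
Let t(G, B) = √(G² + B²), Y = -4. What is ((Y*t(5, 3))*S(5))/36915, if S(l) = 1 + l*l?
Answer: -104*√34/36915 ≈ -0.016427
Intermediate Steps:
S(l) = 1 + l²
t(G, B) = √(B² + G²)
((Y*t(5, 3))*S(5))/36915 = ((-4*√(3² + 5²))*(1 + 5²))/36915 = ((-4*√(9 + 25))*(1 + 25))*(1/36915) = (-4*√34*26)*(1/36915) = -104*√34*(1/36915) = -104*√34/36915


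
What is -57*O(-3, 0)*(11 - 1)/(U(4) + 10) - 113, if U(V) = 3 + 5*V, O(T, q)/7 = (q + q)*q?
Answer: -113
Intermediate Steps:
O(T, q) = 14*q² (O(T, q) = 7*((q + q)*q) = 7*((2*q)*q) = 7*(2*q²) = 14*q²)
-57*O(-3, 0)*(11 - 1)/(U(4) + 10) - 113 = -57*14*0²*(11 - 1)/((3 + 5*4) + 10) - 113 = -57*14*0*10/((3 + 20) + 10) - 113 = -0*10/(23 + 10) - 113 = -0*10/33 - 113 = -57*0 - 113 = 0 - 113 = -113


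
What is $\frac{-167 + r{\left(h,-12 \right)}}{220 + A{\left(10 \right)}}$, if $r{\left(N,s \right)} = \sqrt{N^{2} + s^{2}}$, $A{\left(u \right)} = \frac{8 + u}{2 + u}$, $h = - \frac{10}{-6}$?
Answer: $- \frac{334}{443} + \frac{2 \sqrt{1321}}{1329} \approx -0.69925$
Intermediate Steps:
$h = \frac{5}{3}$ ($h = \left(-10\right) \left(- \frac{1}{6}\right) = \frac{5}{3} \approx 1.6667$)
$A{\left(u \right)} = \frac{8 + u}{2 + u}$
$\frac{-167 + r{\left(h,-12 \right)}}{220 + A{\left(10 \right)}} = \frac{-167 + \sqrt{\left(\frac{5}{3}\right)^{2} + \left(-12\right)^{2}}}{220 + \frac{8 + 10}{2 + 10}} = \frac{-167 + \sqrt{\frac{25}{9} + 144}}{220 + \frac{1}{12} \cdot 18} = \frac{-167 + \sqrt{\frac{1321}{9}}}{220 + \frac{1}{12} \cdot 18} = \frac{-167 + \frac{\sqrt{1321}}{3}}{220 + \frac{3}{2}} = \frac{-167 + \frac{\sqrt{1321}}{3}}{\frac{443}{2}} = \left(-167 + \frac{\sqrt{1321}}{3}\right) \frac{2}{443} = - \frac{334}{443} + \frac{2 \sqrt{1321}}{1329}$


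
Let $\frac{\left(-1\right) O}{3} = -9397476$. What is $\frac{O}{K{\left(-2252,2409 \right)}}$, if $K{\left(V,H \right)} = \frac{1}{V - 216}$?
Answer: $-69578912304$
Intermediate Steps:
$O = 28192428$ ($O = \left(-3\right) \left(-9397476\right) = 28192428$)
$K{\left(V,H \right)} = \frac{1}{-216 + V}$
$\frac{O}{K{\left(-2252,2409 \right)}} = \frac{28192428}{\frac{1}{-216 - 2252}} = \frac{28192428}{\frac{1}{-2468}} = \frac{28192428}{- \frac{1}{2468}} = 28192428 \left(-2468\right) = -69578912304$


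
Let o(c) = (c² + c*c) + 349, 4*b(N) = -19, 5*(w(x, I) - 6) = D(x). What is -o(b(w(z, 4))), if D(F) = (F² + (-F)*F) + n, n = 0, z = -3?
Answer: -3153/8 ≈ -394.13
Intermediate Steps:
D(F) = 0 (D(F) = (F² + (-F)*F) + 0 = (F² - F²) + 0 = 0 + 0 = 0)
w(x, I) = 6 (w(x, I) = 6 + (⅕)*0 = 6 + 0 = 6)
b(N) = -19/4 (b(N) = (¼)*(-19) = -19/4)
o(c) = 349 + 2*c² (o(c) = (c² + c²) + 349 = 2*c² + 349 = 349 + 2*c²)
-o(b(w(z, 4))) = -(349 + 2*(-19/4)²) = -(349 + 2*(361/16)) = -(349 + 361/8) = -1*3153/8 = -3153/8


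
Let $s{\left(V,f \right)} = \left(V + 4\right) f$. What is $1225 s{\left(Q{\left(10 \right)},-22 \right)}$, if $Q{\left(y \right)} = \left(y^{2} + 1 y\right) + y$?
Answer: $-3341800$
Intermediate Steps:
$Q{\left(y \right)} = y^{2} + 2 y$ ($Q{\left(y \right)} = \left(y^{2} + y\right) + y = \left(y + y^{2}\right) + y = y^{2} + 2 y$)
$s{\left(V,f \right)} = f \left(4 + V\right)$ ($s{\left(V,f \right)} = \left(4 + V\right) f = f \left(4 + V\right)$)
$1225 s{\left(Q{\left(10 \right)},-22 \right)} = 1225 \left(- 22 \left(4 + 10 \left(2 + 10\right)\right)\right) = 1225 \left(- 22 \left(4 + 10 \cdot 12\right)\right) = 1225 \left(- 22 \left(4 + 120\right)\right) = 1225 \left(\left(-22\right) 124\right) = 1225 \left(-2728\right) = -3341800$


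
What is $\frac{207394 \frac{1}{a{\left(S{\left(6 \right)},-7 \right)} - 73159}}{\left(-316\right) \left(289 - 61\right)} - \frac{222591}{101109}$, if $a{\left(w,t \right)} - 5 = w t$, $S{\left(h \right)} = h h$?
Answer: $- \frac{196201400571577}{89123463106032} \approx -2.2015$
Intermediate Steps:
$S{\left(h \right)} = h^{2}$
$a{\left(w,t \right)} = 5 + t w$ ($a{\left(w,t \right)} = 5 + w t = 5 + t w$)
$\frac{207394 \frac{1}{a{\left(S{\left(6 \right)},-7 \right)} - 73159}}{\left(-316\right) \left(289 - 61\right)} - \frac{222591}{101109} = \frac{207394 \frac{1}{\left(5 - 7 \cdot 6^{2}\right) - 73159}}{\left(-316\right) \left(289 - 61\right)} - \frac{222591}{101109} = \frac{207394 \frac{1}{\left(5 - 252\right) - 73159}}{\left(-316\right) 228} - \frac{74197}{33703} = \frac{207394 \frac{1}{\left(5 - 252\right) - 73159}}{-72048} - \frac{74197}{33703} = \frac{207394}{-247 - 73159} \left(- \frac{1}{72048}\right) - \frac{74197}{33703} = \frac{207394}{-73406} \left(- \frac{1}{72048}\right) - \frac{74197}{33703} = 207394 \left(- \frac{1}{73406}\right) \left(- \frac{1}{72048}\right) - \frac{74197}{33703} = \left(- \frac{103697}{36703}\right) \left(- \frac{1}{72048}\right) - \frac{74197}{33703} = \frac{103697}{2644377744} - \frac{74197}{33703} = - \frac{196201400571577}{89123463106032}$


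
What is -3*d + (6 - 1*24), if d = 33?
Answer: -117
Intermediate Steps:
-3*d + (6 - 1*24) = -3*33 + (6 - 1*24) = -99 + (6 - 24) = -99 - 18 = -117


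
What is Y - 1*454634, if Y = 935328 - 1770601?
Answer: -1289907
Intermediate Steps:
Y = -835273
Y - 1*454634 = -835273 - 1*454634 = -835273 - 454634 = -1289907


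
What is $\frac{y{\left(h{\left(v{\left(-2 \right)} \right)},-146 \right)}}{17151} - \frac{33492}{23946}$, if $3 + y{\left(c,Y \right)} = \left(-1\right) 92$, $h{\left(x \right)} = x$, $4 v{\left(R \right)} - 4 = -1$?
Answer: $- \frac{96116027}{68449641} \approx -1.4042$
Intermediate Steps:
$v{\left(R \right)} = \frac{3}{4}$ ($v{\left(R \right)} = 1 + \frac{1}{4} \left(-1\right) = 1 - \frac{1}{4} = \frac{3}{4}$)
$y{\left(c,Y \right)} = -95$ ($y{\left(c,Y \right)} = -3 - 92 = -95$)
$\frac{y{\left(h{\left(v{\left(-2 \right)} \right)},-146 \right)}}{17151} - \frac{33492}{23946} = - \frac{95}{17151} - \frac{33492}{23946} = \left(-95\right) \frac{1}{17151} - \frac{5582}{3991} = - \frac{95}{17151} - \frac{5582}{3991} = - \frac{96116027}{68449641}$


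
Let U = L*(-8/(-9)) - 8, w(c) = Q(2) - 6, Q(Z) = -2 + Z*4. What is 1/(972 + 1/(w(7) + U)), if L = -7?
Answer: 128/124407 ≈ 0.0010289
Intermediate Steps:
Q(Z) = -2 + 4*Z
w(c) = 0 (w(c) = (-2 + 4*2) - 6 = (-2 + 8) - 6 = 6 - 6 = 0)
U = -128/9 (U = -(-56)/(-9) - 8 = -(-56)*(-1)/9 - 8 = -7*8/9 - 8 = -56/9 - 8 = -128/9 ≈ -14.222)
1/(972 + 1/(w(7) + U)) = 1/(972 + 1/(0 - 128/9)) = 1/(972 + 1/(-128/9)) = 1/(972 - 9/128) = 1/(124407/128) = 128/124407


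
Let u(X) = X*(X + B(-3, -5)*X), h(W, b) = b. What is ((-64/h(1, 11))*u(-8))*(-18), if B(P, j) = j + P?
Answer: -516096/11 ≈ -46918.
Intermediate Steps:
B(P, j) = P + j
u(X) = -7*X² (u(X) = X*(X + (-3 - 5)*X) = X*(X - 8*X) = X*(-7*X) = -7*X²)
((-64/h(1, 11))*u(-8))*(-18) = ((-64/11)*(-7*(-8)²))*(-18) = ((-64*1/11)*(-7*64))*(-18) = -64/11*(-448)*(-18) = (28672/11)*(-18) = -516096/11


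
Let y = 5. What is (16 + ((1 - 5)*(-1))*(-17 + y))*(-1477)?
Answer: 47264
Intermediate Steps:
(16 + ((1 - 5)*(-1))*(-17 + y))*(-1477) = (16 + ((1 - 5)*(-1))*(-17 + 5))*(-1477) = (16 - 4*(-1)*(-12))*(-1477) = (16 + 4*(-12))*(-1477) = (16 - 48)*(-1477) = -32*(-1477) = 47264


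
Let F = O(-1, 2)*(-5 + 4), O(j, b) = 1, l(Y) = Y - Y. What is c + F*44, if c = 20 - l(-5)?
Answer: -24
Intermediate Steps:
l(Y) = 0
F = -1 (F = 1*(-5 + 4) = 1*(-1) = -1)
c = 20 (c = 20 - 1*0 = 20 + 0 = 20)
c + F*44 = 20 - 1*44 = 20 - 44 = -24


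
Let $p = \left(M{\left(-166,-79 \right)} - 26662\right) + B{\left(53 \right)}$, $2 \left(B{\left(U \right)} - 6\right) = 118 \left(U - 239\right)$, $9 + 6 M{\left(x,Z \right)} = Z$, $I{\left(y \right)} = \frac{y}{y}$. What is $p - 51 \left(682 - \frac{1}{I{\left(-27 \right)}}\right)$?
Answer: $- \frac{217127}{3} \approx -72376.0$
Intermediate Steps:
$I{\left(y \right)} = 1$
$M{\left(x,Z \right)} = - \frac{3}{2} + \frac{Z}{6}$
$B{\left(U \right)} = -14095 + 59 U$ ($B{\left(U \right)} = 6 + \frac{118 \left(U - 239\right)}{2} = 6 + \frac{118 \left(-239 + U\right)}{2} = 6 + \frac{-28202 + 118 U}{2} = 6 + \left(-14101 + 59 U\right) = -14095 + 59 U$)
$p = - \frac{112934}{3}$ ($p = \left(\left(- \frac{3}{2} + \frac{1}{6} \left(-79\right)\right) - 26662\right) + \left(-14095 + 59 \cdot 53\right) = \left(\left(- \frac{3}{2} - \frac{79}{6}\right) - 26662\right) + \left(-14095 + 3127\right) = \left(- \frac{44}{3} - 26662\right) - 10968 = - \frac{80030}{3} - 10968 = - \frac{112934}{3} \approx -37645.0$)
$p - 51 \left(682 - \frac{1}{I{\left(-27 \right)}}\right) = - \frac{112934}{3} - 51 \left(682 - 1^{-1}\right) = - \frac{112934}{3} - 51 \left(682 - 1\right) = - \frac{112934}{3} - 34731 = - \frac{217127}{3}$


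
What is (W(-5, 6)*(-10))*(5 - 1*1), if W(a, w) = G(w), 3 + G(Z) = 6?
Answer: -120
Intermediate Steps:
G(Z) = 3 (G(Z) = -3 + 6 = 3)
W(a, w) = 3
(W(-5, 6)*(-10))*(5 - 1*1) = (3*(-10))*(5 - 1*1) = -30*(5 - 1) = -30*4 = -120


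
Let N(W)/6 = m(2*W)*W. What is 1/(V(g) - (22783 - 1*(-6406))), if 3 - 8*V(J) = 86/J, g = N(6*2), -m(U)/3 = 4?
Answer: -3456/100875845 ≈ -3.4260e-5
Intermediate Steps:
m(U) = -12 (m(U) = -3*4 = -12)
N(W) = -72*W (N(W) = 6*(-12*W) = -72*W)
g = -864 (g = -432*2 = -72*12 = -864)
V(J) = 3/8 - 43/(4*J)
1/(V(g) - (22783 - 1*(-6406))) = 1/((1/8)*(-86 + 3*(-864))/(-864) - (22783 - 1*(-6406))) = 1/((1/8)*(-1/864)*(-86 - 2592) - (22783 + 6406)) = 1/((1/8)*(-1/864)*(-2678) - 1*29189) = 1/(1339/3456 - 29189) = 1/(-100875845/3456) = -3456/100875845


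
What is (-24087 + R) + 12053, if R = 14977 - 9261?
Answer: -6318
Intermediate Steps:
R = 5716
(-24087 + R) + 12053 = (-24087 + 5716) + 12053 = -18371 + 12053 = -6318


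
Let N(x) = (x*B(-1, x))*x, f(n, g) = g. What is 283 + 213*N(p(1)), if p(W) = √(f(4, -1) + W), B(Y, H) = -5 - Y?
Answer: 283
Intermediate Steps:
p(W) = √(-1 + W)
N(x) = -4*x² (N(x) = (x*(-5 - 1*(-1)))*x = (x*(-5 + 1))*x = (x*(-4))*x = (-4*x)*x = -4*x²)
283 + 213*N(p(1)) = 283 + 213*(-4*(√(-1 + 1))²) = 283 + 213*(-4*(√0)²) = 283 + 213*(-4*0²) = 283 + 213*(-4*0) = 283 + 213*0 = 283 + 0 = 283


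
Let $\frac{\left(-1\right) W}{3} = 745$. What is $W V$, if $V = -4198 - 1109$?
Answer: $11861145$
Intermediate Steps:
$W = -2235$ ($W = \left(-3\right) 745 = -2235$)
$V = -5307$ ($V = -4198 - 1109 = -5307$)
$W V = \left(-2235\right) \left(-5307\right) = 11861145$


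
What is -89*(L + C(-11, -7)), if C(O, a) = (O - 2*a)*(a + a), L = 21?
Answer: 1869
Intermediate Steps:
C(O, a) = 2*a*(O - 2*a) (C(O, a) = (O - 2*a)*(2*a) = 2*a*(O - 2*a))
-89*(L + C(-11, -7)) = -89*(21 + 2*(-7)*(-11 - 2*(-7))) = -89*(21 + 2*(-7)*(-11 + 14)) = -89*(21 + 2*(-7)*3) = -89*(21 - 42) = -89*(-21) = 1869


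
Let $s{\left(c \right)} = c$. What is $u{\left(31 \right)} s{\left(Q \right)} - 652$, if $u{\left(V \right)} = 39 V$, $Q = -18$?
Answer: $-22414$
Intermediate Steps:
$u{\left(31 \right)} s{\left(Q \right)} - 652 = 39 \cdot 31 \left(-18\right) - 652 = 1209 \left(-18\right) - 652 = -21762 - 652 = -22414$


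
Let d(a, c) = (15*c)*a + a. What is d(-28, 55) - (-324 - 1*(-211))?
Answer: -23015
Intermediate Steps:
d(a, c) = a + 15*a*c (d(a, c) = 15*a*c + a = a + 15*a*c)
d(-28, 55) - (-324 - 1*(-211)) = -28*(1 + 15*55) - (-324 - 1*(-211)) = -28*(1 + 825) - (-324 + 211) = -28*826 - 1*(-113) = -23128 + 113 = -23015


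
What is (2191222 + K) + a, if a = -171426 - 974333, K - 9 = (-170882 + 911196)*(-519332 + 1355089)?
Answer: 618723653170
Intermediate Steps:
K = 618722607707 (K = 9 + (-170882 + 911196)*(-519332 + 1355089) = 9 + 740314*835757 = 9 + 618722607698 = 618722607707)
a = -1145759
(2191222 + K) + a = (2191222 + 618722607707) - 1145759 = 618724798929 - 1145759 = 618723653170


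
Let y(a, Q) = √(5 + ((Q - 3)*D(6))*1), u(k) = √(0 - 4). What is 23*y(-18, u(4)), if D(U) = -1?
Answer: 23*√(8 - 2*I) ≈ 65.552 - 8.0699*I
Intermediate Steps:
u(k) = 2*I (u(k) = √(-4) = 2*I)
y(a, Q) = √(8 - Q) (y(a, Q) = √(5 + ((Q - 3)*(-1))*1) = √(5 + ((-3 + Q)*(-1))*1) = √(5 + (3 - Q)*1) = √(5 + (3 - Q)) = √(8 - Q))
23*y(-18, u(4)) = 23*√(8 - 2*I)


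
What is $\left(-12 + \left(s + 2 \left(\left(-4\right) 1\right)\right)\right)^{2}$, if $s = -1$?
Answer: $441$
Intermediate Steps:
$\left(-12 + \left(s + 2 \left(\left(-4\right) 1\right)\right)\right)^{2} = \left(-12 + \left(-1 + 2 \left(\left(-4\right) 1\right)\right)\right)^{2} = \left(-12 + \left(-1 + 2 \left(-4\right)\right)\right)^{2} = \left(-12 - 9\right)^{2} = \left(-21\right)^{2} = 441$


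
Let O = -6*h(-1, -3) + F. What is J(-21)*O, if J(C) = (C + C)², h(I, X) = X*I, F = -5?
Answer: -40572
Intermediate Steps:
h(I, X) = I*X
J(C) = 4*C² (J(C) = (2*C)² = 4*C²)
O = -23 (O = -(-6)*(-3) - 5 = -6*3 - 5 = -18 - 5 = -23)
J(-21)*O = (4*(-21)²)*(-23) = (4*441)*(-23) = 1764*(-23) = -40572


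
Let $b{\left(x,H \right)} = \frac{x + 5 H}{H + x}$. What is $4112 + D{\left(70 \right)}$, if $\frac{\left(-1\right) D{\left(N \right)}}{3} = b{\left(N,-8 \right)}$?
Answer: $\frac{127427}{31} \approx 4110.5$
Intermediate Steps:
$b{\left(x,H \right)} = \frac{x + 5 H}{H + x}$
$D{\left(N \right)} = - \frac{3 \left(-40 + N\right)}{-8 + N}$ ($D{\left(N \right)} = - 3 \frac{N + 5 \left(-8\right)}{-8 + N} = - 3 \frac{N - 40}{-8 + N} = - 3 \frac{-40 + N}{-8 + N} = - \frac{3 \left(-40 + N\right)}{-8 + N}$)
$4112 + D{\left(70 \right)} = 4112 + \frac{3 \left(40 - 70\right)}{-8 + 70} = 4112 + \frac{3 \left(40 - 70\right)}{62} = 4112 + 3 \cdot \frac{1}{62} \left(-30\right) = 4112 - \frac{45}{31} = \frac{127427}{31}$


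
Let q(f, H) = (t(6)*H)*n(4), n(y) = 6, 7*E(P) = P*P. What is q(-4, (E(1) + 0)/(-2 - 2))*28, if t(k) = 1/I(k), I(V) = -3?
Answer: 2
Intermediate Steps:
E(P) = P**2/7 (E(P) = (P*P)/7 = P**2/7)
t(k) = -1/3 (t(k) = 1/(-3) = -1/3)
q(f, H) = -2*H (q(f, H) = -H/3*6 = -2*H)
q(-4, (E(1) + 0)/(-2 - 2))*28 = -2*((1/7)*1**2 + 0)/(-2 - 2)*28 = -2*((1/7)*1 + 0)/(-4)*28 = -2*(1/7 + 0)*(-1)/4*28 = -2*(-1)/(7*4)*28 = -2*(-1/28)*28 = (1/14)*28 = 2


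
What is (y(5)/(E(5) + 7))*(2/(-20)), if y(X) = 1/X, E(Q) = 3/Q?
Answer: -1/380 ≈ -0.0026316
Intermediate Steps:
(y(5)/(E(5) + 7))*(2/(-20)) = (1/((3/5 + 7)*5))*(2/(-20)) = ((1/5)/(3*(1/5) + 7))*(2*(-1/20)) = ((1/5)/(3/5 + 7))*(-1/10) = ((1/5)/(38/5))*(-1/10) = ((5/38)*(1/5))*(-1/10) = (1/38)*(-1/10) = -1/380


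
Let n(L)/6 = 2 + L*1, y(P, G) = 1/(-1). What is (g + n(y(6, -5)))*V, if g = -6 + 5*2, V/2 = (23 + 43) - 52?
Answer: 280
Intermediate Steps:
y(P, G) = -1
n(L) = 12 + 6*L (n(L) = 6*(2 + L*1) = 6*(2 + L) = 12 + 6*L)
V = 28 (V = 2*((23 + 43) - 52) = 2*(66 - 52) = 2*14 = 28)
g = 4 (g = -6 + 10 = 4)
(g + n(y(6, -5)))*V = (4 + (12 + 6*(-1)))*28 = (4 + (12 - 6))*28 = (4 + 6)*28 = 10*28 = 280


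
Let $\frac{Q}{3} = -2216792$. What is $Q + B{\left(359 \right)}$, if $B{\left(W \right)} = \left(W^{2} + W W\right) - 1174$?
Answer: $-6393788$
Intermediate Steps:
$Q = -6650376$ ($Q = 3 \left(-2216792\right) = -6650376$)
$B{\left(W \right)} = -1174 + 2 W^{2}$ ($B{\left(W \right)} = \left(W^{2} + W^{2}\right) - 1174 = 2 W^{2} - 1174 = -1174 + 2 W^{2}$)
$Q + B{\left(359 \right)} = -6650376 - \left(1174 - 2 \cdot 359^{2}\right) = -6650376 + \left(-1174 + 2 \cdot 128881\right) = -6650376 + \left(-1174 + 257762\right) = -6650376 + 256588 = -6393788$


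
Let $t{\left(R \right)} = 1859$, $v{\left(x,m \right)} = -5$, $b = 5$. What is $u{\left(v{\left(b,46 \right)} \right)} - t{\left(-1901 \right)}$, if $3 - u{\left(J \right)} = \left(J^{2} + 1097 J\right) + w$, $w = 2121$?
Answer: $1483$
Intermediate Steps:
$u{\left(J \right)} = -2118 - J^{2} - 1097 J$ ($u{\left(J \right)} = 3 - \left(\left(J^{2} + 1097 J\right) + 2121\right) = 3 - \left(2121 + J^{2} + 1097 J\right) = -2118 - J^{2} - 1097 J$)
$u{\left(v{\left(b,46 \right)} \right)} - t{\left(-1901 \right)} = \left(-2118 - \left(-5\right)^{2} - -5485\right) - 1859 = \left(-2118 - 25 + 5485\right) - 1859 = 3342 - 1859 = 1483$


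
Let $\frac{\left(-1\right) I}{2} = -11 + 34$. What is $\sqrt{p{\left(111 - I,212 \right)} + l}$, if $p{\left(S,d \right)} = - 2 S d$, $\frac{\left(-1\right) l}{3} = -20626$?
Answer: $i \sqrt{4690} \approx 68.484 i$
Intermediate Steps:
$l = 61878$ ($l = \left(-3\right) \left(-20626\right) = 61878$)
$I = -46$ ($I = - 2 \left(-11 + 34\right) = \left(-2\right) 23 = -46$)
$p{\left(S,d \right)} = - 2 S d$
$\sqrt{p{\left(111 - I,212 \right)} + l} = \sqrt{\left(-2\right) \left(111 - -46\right) 212 + 61878} = \sqrt{\left(-2\right) \left(111 + 46\right) 212 + 61878} = \sqrt{\left(-2\right) 157 \cdot 212 + 61878} = \sqrt{-66568 + 61878} = \sqrt{-4690} = i \sqrt{4690}$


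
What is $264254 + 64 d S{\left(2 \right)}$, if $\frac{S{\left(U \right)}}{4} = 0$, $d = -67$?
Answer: $264254$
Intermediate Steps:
$S{\left(U \right)} = 0$ ($S{\left(U \right)} = 4 \cdot 0 = 0$)
$264254 + 64 d S{\left(2 \right)} = 264254 + 64 \left(-67\right) 0 = 264254 - 0 = 264254 + 0 = 264254$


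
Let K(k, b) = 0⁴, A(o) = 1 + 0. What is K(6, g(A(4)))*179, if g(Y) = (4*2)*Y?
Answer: 0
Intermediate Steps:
A(o) = 1
g(Y) = 8*Y
K(k, b) = 0
K(6, g(A(4)))*179 = 0*179 = 0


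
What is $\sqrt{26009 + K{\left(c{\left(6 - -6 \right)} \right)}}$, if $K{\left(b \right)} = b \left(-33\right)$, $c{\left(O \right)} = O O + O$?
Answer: $\sqrt{20861} \approx 144.43$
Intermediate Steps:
$c{\left(O \right)} = O + O^{2}$ ($c{\left(O \right)} = O^{2} + O = O + O^{2}$)
$K{\left(b \right)} = - 33 b$
$\sqrt{26009 + K{\left(c{\left(6 - -6 \right)} \right)}} = \sqrt{26009 - 33 \left(6 - -6\right) \left(1 + \left(6 - -6\right)\right)} = \sqrt{26009 - 33 \left(6 + 6\right) \left(1 + \left(6 + 6\right)\right)} = \sqrt{26009 - 33 \cdot 12 \left(1 + 12\right)} = \sqrt{26009 - 33 \cdot 12 \cdot 13} = \sqrt{26009 - 5148} = \sqrt{20861}$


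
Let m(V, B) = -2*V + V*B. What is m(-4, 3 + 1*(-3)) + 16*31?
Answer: 504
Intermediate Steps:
m(V, B) = -2*V + B*V
m(-4, 3 + 1*(-3)) + 16*31 = -4*(-2 + (3 + 1*(-3))) + 16*31 = -4*(-2 + (3 - 3)) + 496 = -4*(-2 + 0) + 496 = -4*(-2) + 496 = 8 + 496 = 504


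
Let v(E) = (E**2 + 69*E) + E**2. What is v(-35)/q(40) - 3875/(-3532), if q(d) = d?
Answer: 13931/7064 ≈ 1.9721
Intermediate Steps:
v(E) = 2*E**2 + 69*E
v(-35)/q(40) - 3875/(-3532) = -35*(69 + 2*(-35))/40 - 3875/(-3532) = -35*(69 - 70)*(1/40) - 3875*(-1/3532) = -35*(-1)*(1/40) + 3875/3532 = 35*(1/40) + 3875/3532 = 7/8 + 3875/3532 = 13931/7064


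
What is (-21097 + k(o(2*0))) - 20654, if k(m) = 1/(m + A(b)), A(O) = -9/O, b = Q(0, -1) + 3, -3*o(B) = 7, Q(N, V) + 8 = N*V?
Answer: -334023/8 ≈ -41753.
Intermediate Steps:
Q(N, V) = -8 + N*V
o(B) = -7/3 (o(B) = -⅓*7 = -7/3)
b = -5 (b = (-8 + 0*(-1)) + 3 = (-8 + 0) + 3 = -8 + 3 = -5)
k(m) = 1/(9/5 + m) (k(m) = 1/(m - 9/(-5)) = 1/(m - 9*(-⅕)) = 1/(m + 9/5) = 1/(9/5 + m))
(-21097 + k(o(2*0))) - 20654 = (-21097 + 5/(9 + 5*(-7/3))) - 20654 = (-21097 + 5/(9 - 35/3)) - 20654 = (-21097 + 5/(-8/3)) - 20654 = (-21097 + 5*(-3/8)) - 20654 = (-21097 - 15/8) - 20654 = -168791/8 - 20654 = -334023/8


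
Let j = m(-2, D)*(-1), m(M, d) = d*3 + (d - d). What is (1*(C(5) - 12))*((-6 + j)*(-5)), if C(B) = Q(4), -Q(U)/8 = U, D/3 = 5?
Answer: -11220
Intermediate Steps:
D = 15 (D = 3*5 = 15)
Q(U) = -8*U
C(B) = -32 (C(B) = -8*4 = -32)
m(M, d) = 3*d (m(M, d) = 3*d + 0 = 3*d)
j = -45 (j = (3*15)*(-1) = 45*(-1) = -45)
(1*(C(5) - 12))*((-6 + j)*(-5)) = (1*(-32 - 12))*((-6 - 45)*(-5)) = (1*(-44))*(-51*(-5)) = -44*255 = -11220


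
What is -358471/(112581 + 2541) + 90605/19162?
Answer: 890401877/551491941 ≈ 1.6145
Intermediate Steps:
-358471/(112581 + 2541) + 90605/19162 = -358471/115122 + 90605*(1/19162) = -358471*1/115122 + 90605/19162 = -358471/115122 + 90605/19162 = 890401877/551491941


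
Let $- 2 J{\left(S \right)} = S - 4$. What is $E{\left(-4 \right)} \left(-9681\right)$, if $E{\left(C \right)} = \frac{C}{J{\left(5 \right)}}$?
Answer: $-77448$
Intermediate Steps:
$J{\left(S \right)} = 2 - \frac{S}{2}$ ($J{\left(S \right)} = - \frac{S - 4}{2} = - \frac{-4 + S}{2} = 2 - \frac{S}{2}$)
$E{\left(C \right)} = - 2 C$ ($E{\left(C \right)} = \frac{C}{2 - \frac{5}{2}} = \frac{C}{- \frac{1}{2}} = C \left(-2\right) = - 2 C$)
$E{\left(-4 \right)} \left(-9681\right) = \left(-2\right) \left(-4\right) \left(-9681\right) = 8 \left(-9681\right) = -77448$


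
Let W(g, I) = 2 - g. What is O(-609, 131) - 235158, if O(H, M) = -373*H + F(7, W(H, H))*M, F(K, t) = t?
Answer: 72040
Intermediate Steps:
O(H, M) = -373*H + M*(2 - H) (O(H, M) = -373*H + (2 - H)*M = -373*H + M*(2 - H))
O(-609, 131) - 235158 = (-373*(-609) - 1*131*(-2 - 609)) - 235158 = (227157 - 1*131*(-611)) - 235158 = (227157 + 80041) - 235158 = 307198 - 235158 = 72040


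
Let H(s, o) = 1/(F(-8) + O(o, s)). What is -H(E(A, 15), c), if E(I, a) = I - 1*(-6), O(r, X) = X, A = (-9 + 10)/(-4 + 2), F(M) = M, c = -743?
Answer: ⅖ ≈ 0.40000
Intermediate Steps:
A = -½ (A = 1/(-2) = 1*(-½) = -½ ≈ -0.50000)
E(I, a) = 6 + I (E(I, a) = I + 6 = 6 + I)
H(s, o) = 1/(-8 + s)
-H(E(A, 15), c) = -1/(-8 + (6 - ½)) = -1/(-8 + 11/2) = -1/(-5/2) = -1*(-⅖) = ⅖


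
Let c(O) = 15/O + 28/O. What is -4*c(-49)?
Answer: 172/49 ≈ 3.5102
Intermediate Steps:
c(O) = 43/O
-4*c(-49) = -172/(-49) = -172*(-1)/49 = -4*(-43/49) = 172/49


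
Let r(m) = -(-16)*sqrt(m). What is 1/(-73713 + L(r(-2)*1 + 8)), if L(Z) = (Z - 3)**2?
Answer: -I/(160*sqrt(2) + 74200*I) ≈ -1.3477e-5 - 4.1098e-8*I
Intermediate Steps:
r(m) = 16*sqrt(m)
L(Z) = (-3 + Z)**2
1/(-73713 + L(r(-2)*1 + 8)) = 1/(-73713 + (-3 + ((16*sqrt(-2))*1 + 8))**2) = 1/(-73713 + (-3 + ((16*(I*sqrt(2)))*1 + 8))**2) = 1/(-73713 + (-3 + ((16*I*sqrt(2))*1 + 8))**2) = 1/(-73713 + (-3 + (16*I*sqrt(2) + 8))**2) = 1/(-73713 + (-3 + (8 + 16*I*sqrt(2)))**2) = 1/(-73713 + (5 + 16*I*sqrt(2))**2)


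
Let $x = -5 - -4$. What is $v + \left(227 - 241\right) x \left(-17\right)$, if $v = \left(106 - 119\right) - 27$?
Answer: $-278$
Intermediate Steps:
$v = -40$ ($v = -13 - 27 = -40$)
$x = -1$ ($x = -5 + 4 = -1$)
$v + \left(227 - 241\right) x \left(-17\right) = -40 + \left(227 - 241\right) \left(\left(-1\right) \left(-17\right)\right) = -40 + \left(227 - 241\right) 17 = -40 - 238 = -278$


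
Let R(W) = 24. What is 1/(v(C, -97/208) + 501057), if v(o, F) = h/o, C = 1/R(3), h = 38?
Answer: 1/501969 ≈ 1.9922e-6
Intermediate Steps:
C = 1/24 ≈ 0.041667
v(o, F) = 38/o
1/(v(C, -97/208) + 501057) = 1/(38/(1/24) + 501057) = 1/(38*24 + 501057) = 1/(912 + 501057) = 1/501969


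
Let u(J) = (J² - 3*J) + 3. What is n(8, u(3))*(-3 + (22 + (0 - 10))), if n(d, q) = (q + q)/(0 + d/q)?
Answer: 81/4 ≈ 20.250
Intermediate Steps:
u(J) = 3 + J² - 3*J
n(d, q) = 2*q²/d (n(d, q) = (2*q)/((d/q)) = (2*q)*(q/d) = 2*q²/d)
n(8, u(3))*(-3 + (22 + (0 - 10))) = (2*(3 + 3² - 3*3)²/8)*(-3 + (22 + (0 - 10))) = (2*(⅛)*(3 + 9 - 9)²)*(-3 + (22 - 10)) = (2*(⅛)*3²)*(-3 + 12) = (2*(⅛)*9)*9 = (9/4)*9 = 81/4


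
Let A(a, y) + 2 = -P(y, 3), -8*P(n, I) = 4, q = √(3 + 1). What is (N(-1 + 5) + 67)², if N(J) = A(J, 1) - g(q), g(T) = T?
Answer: 16129/4 ≈ 4032.3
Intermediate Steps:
q = 2 (q = √4 = 2)
P(n, I) = -½ (P(n, I) = -⅛*4 = -½)
A(a, y) = -3/2 (A(a, y) = -2 - 1*(-½) = -2 + ½ = -3/2)
N(J) = -7/2 (N(J) = -3/2 - 1*2 = -3/2 - 2 = -7/2)
(N(-1 + 5) + 67)² = (-7/2 + 67)² = (127/2)² = 16129/4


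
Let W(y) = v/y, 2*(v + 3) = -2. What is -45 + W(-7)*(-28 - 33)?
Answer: -559/7 ≈ -79.857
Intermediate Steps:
v = -4 (v = -3 + (1/2)*(-2) = -3 - 1 = -4)
W(y) = -4/y
-45 + W(-7)*(-28 - 33) = -45 + (-4/(-7))*(-28 - 33) = -45 - 4*(-1/7)*(-61) = -45 + (4/7)*(-61) = -45 - 244/7 = -559/7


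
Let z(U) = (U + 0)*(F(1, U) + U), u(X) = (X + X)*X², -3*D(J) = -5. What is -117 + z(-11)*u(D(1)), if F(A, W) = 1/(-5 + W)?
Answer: 72701/72 ≈ 1009.7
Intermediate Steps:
D(J) = 5/3 (D(J) = -⅓*(-5) = 5/3)
u(X) = 2*X³ (u(X) = (2*X)*X² = 2*X³)
z(U) = U*(U + 1/(-5 + U)) (z(U) = (U + 0)*(1/(-5 + U) + U) = U*(U + 1/(-5 + U)))
-117 + z(-11)*u(D(1)) = -117 + (-11*(1 - 11*(-5 - 11))/(-5 - 11))*(2*(5/3)³) = -117 + (-11*(1 - 11*(-16))/(-16))*(2*(125/27)) = -117 - 11*(-1/16)*(1 + 176)*(250/27) = -117 - 11*(-1/16)*177*(250/27) = -117 + (1947/16)*(250/27) = -117 + 81125/72 = 72701/72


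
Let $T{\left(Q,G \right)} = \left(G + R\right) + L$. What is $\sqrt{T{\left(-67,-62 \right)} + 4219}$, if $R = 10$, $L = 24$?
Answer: $\sqrt{4191} \approx 64.738$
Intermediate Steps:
$T{\left(Q,G \right)} = 34 + G$ ($T{\left(Q,G \right)} = \left(G + 10\right) + 24 = \left(10 + G\right) + 24 = 34 + G$)
$\sqrt{T{\left(-67,-62 \right)} + 4219} = \sqrt{\left(34 - 62\right) + 4219} = \sqrt{-28 + 4219} = \sqrt{4191}$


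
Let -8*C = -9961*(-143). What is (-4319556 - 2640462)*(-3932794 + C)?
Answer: 114446272980975/4 ≈ 2.8612e+13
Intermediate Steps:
C = -1424423/8 (C = -(-9961)*(-143)/8 = -1/8*1424423 = -1424423/8 ≈ -1.7805e+5)
(-4319556 - 2640462)*(-3932794 + C) = (-4319556 - 2640462)*(-3932794 - 1424423/8) = -6960018*(-32886775/8) = 114446272980975/4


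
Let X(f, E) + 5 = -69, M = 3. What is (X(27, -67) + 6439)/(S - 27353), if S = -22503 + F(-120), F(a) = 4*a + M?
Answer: -6365/50333 ≈ -0.12646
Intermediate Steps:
X(f, E) = -74 (X(f, E) = -5 - 69 = -74)
F(a) = 3 + 4*a (F(a) = 4*a + 3 = 3 + 4*a)
S = -22980 (S = -22503 + (3 + 4*(-120)) = -22503 + (3 - 480) = -22503 - 477 = -22980)
(X(27, -67) + 6439)/(S - 27353) = (-74 + 6439)/(-22980 - 27353) = 6365/(-50333) = 6365*(-1/50333) = -6365/50333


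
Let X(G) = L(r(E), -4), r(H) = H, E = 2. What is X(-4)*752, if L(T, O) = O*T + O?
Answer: -9024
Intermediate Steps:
L(T, O) = O + O*T
X(G) = -12 (X(G) = -4*(1 + 2) = -4*3 = -12)
X(-4)*752 = -12*752 = -9024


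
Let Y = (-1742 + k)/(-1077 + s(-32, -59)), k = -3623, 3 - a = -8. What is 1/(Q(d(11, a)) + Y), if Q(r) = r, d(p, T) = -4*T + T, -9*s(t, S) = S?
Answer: -9634/269637 ≈ -0.035730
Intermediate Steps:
a = 11 (a = 3 - 1*(-8) = 3 + 8 = 11)
s(t, S) = -S/9
d(p, T) = -3*T
Y = 48285/9634 (Y = (-1742 - 3623)/(-1077 - 1/9*(-59)) = -5365/(-1077 + 59/9) = -5365/(-9634/9) = -5365*(-9/9634) = 48285/9634 ≈ 5.0119)
1/(Q(d(11, a)) + Y) = 1/(-3*11 + 48285/9634) = 1/(-33 + 48285/9634) = 1/(-269637/9634) = -9634/269637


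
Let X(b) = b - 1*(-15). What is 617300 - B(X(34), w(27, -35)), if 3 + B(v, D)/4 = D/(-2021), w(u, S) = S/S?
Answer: 1247587556/2021 ≈ 6.1731e+5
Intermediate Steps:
X(b) = 15 + b (X(b) = b + 15 = 15 + b)
w(u, S) = 1
B(v, D) = -12 - 4*D/2021 (B(v, D) = -12 + 4*(D/(-2021)) = -12 + 4*(D*(-1/2021)) = -12 + 4*(-D/2021) = -12 - 4*D/2021)
617300 - B(X(34), w(27, -35)) = 617300 - (-12 - 4/2021*1) = 617300 - (-12 - 4/2021) = 617300 - 1*(-24256/2021) = 617300 + 24256/2021 = 1247587556/2021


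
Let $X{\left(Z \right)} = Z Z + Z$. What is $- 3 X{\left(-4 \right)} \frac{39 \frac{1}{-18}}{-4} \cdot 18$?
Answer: $-351$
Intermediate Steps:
$X{\left(Z \right)} = Z + Z^{2}$ ($X{\left(Z \right)} = Z^{2} + Z = Z + Z^{2}$)
$- 3 X{\left(-4 \right)} \frac{39 \frac{1}{-18}}{-4} \cdot 18 = - 3 \left(- 4 \left(1 - 4\right)\right) \frac{39 \frac{1}{-18}}{-4} \cdot 18 = - 3 \left(\left(-4\right) \left(-3\right)\right) 39 \left(- \frac{1}{18}\right) \left(- \frac{1}{4}\right) 18 = \left(-3\right) 12 \left(\left(- \frac{13}{6}\right) \left(- \frac{1}{4}\right)\right) 18 = \left(-36\right) \frac{13}{24} \cdot 18 = \left(- \frac{39}{2}\right) 18 = -351$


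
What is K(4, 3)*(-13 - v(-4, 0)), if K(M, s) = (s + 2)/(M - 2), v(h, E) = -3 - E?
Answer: -25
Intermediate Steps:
K(M, s) = (2 + s)/(-2 + M)
K(4, 3)*(-13 - v(-4, 0)) = ((2 + 3)/(-2 + 4))*(-13 - (-3 - 1*0)) = (5/2)*(-13 - (-3 + 0)) = ((½)*5)*(-13 - 1*(-3)) = 5*(-13 + 3)/2 = (5/2)*(-10) = -25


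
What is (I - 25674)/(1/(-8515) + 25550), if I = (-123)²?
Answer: -89790675/217558249 ≈ -0.41272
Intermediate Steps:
I = 15129
(I - 25674)/(1/(-8515) + 25550) = (15129 - 25674)/(1/(-8515) + 25550) = -10545/(-1/8515 + 25550) = -10545/217558249/8515 = -10545*8515/217558249 = -89790675/217558249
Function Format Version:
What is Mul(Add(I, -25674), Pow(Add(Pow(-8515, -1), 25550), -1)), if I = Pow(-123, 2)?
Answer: Rational(-89790675, 217558249) ≈ -0.41272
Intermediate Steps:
I = 15129
Mul(Add(I, -25674), Pow(Add(Pow(-8515, -1), 25550), -1)) = Mul(Add(15129, -25674), Pow(Add(Pow(-8515, -1), 25550), -1)) = Mul(-10545, Pow(Add(Rational(-1, 8515), 25550), -1)) = Mul(-10545, Pow(Rational(217558249, 8515), -1)) = Mul(-10545, Rational(8515, 217558249)) = Rational(-89790675, 217558249)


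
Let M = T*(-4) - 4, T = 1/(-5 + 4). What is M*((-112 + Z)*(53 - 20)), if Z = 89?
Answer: 0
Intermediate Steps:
T = -1 (T = 1/(-1) = -1)
M = 0 (M = -1*(-4) - 4 = 4 - 4 = 0)
M*((-112 + Z)*(53 - 20)) = 0*((-112 + 89)*(53 - 20)) = 0*(-23*33) = 0*(-759) = 0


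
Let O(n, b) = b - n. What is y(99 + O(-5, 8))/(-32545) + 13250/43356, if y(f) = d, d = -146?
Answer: 218775613/705510510 ≈ 0.31010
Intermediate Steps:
y(f) = -146
y(99 + O(-5, 8))/(-32545) + 13250/43356 = -146/(-32545) + 13250/43356 = -146*(-1/32545) + 13250*(1/43356) = 146/32545 + 6625/21678 = 218775613/705510510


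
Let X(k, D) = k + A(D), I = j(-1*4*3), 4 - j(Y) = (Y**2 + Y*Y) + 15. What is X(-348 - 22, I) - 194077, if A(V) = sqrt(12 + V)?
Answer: -194447 + I*sqrt(287) ≈ -1.9445e+5 + 16.941*I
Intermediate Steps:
j(Y) = -11 - 2*Y**2 (j(Y) = 4 - ((Y**2 + Y*Y) + 15) = 4 - ((Y**2 + Y**2) + 15) = 4 - (2*Y**2 + 15) = 4 - (15 + 2*Y**2) = 4 + (-15 - 2*Y**2) = -11 - 2*Y**2)
I = -299 (I = -11 - 2*(-1*4*3)**2 = -11 - 2*(-4*3)**2 = -11 - 2*(-12)**2 = -11 - 2*144 = -11 - 288 = -299)
X(k, D) = k + sqrt(12 + D)
X(-348 - 22, I) - 194077 = ((-348 - 22) + sqrt(12 - 299)) - 194077 = (-370 + sqrt(-287)) - 194077 = (-370 + I*sqrt(287)) - 194077 = -194447 + I*sqrt(287)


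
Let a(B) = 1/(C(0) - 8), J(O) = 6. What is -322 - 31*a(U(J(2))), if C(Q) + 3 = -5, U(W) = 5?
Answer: -5121/16 ≈ -320.06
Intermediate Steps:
C(Q) = -8 (C(Q) = -3 - 5 = -8)
a(B) = -1/16 (a(B) = 1/(-8 - 8) = 1/(-16) = -1/16)
-322 - 31*a(U(J(2))) = -322 - 31*(-1/16) = -322 + 31/16 = -5121/16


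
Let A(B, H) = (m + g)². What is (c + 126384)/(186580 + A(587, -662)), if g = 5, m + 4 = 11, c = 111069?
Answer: 237453/186724 ≈ 1.2717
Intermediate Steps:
m = 7 (m = -4 + 11 = 7)
A(B, H) = 144 (A(B, H) = (7 + 5)² = 12² = 144)
(c + 126384)/(186580 + A(587, -662)) = (111069 + 126384)/(186580 + 144) = 237453/186724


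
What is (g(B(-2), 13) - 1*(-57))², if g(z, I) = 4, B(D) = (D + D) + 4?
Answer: 3721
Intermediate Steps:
B(D) = 4 + 2*D (B(D) = 2*D + 4 = 4 + 2*D)
(g(B(-2), 13) - 1*(-57))² = (4 - 1*(-57))² = (4 + 57)² = 61² = 3721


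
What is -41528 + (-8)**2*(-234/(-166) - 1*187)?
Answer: -4432680/83 ≈ -53406.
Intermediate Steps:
-41528 + (-8)**2*(-234/(-166) - 1*187) = -41528 + 64*(-234*(-1/166) - 187) = -41528 + 64*(117/83 - 187) = -41528 + 64*(-15404/83) = -41528 - 985856/83 = -4432680/83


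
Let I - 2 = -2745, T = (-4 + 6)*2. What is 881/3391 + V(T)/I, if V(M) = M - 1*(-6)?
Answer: 2382673/9301513 ≈ 0.25616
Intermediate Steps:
T = 4 (T = 2*2 = 4)
I = -2743 (I = 2 - 2745 = -2743)
V(M) = 6 + M (V(M) = M + 6 = 6 + M)
881/3391 + V(T)/I = 881/3391 + (6 + 4)/(-2743) = 881*(1/3391) + 10*(-1/2743) = 881/3391 - 10/2743 = 2382673/9301513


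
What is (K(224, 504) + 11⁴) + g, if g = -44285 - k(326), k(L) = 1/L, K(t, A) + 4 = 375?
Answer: -9542999/326 ≈ -29273.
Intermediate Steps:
K(t, A) = 371 (K(t, A) = -4 + 375 = 371)
g = -14436911/326 (g = -44285 - 1/326 = -14436911/326 ≈ -44285.)
(K(224, 504) + 11⁴) + g = (371 + 11⁴) - 14436911/326 = (371 + 14641) - 14436911/326 = 15012 - 14436911/326 = -9542999/326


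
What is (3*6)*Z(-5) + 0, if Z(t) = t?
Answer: -90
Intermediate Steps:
(3*6)*Z(-5) + 0 = (3*6)*(-5) + 0 = 18*(-5) + 0 = -90 + 0 = -90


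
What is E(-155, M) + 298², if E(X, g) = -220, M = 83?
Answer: 88584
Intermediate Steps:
E(-155, M) + 298² = -220 + 298² = -220 + 88804 = 88584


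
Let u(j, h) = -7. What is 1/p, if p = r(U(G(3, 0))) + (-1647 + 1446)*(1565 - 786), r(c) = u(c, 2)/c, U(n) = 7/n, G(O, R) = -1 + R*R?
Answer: -1/156578 ≈ -6.3866e-6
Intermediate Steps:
G(O, R) = -1 + R²
r(c) = -7/c
p = -156578 (p = -7/(7/(-1 + 0²)) + (-1647 + 1446)*(1565 - 786) = -7/(7/(-1 + 0)) - 201*779 = -7/(7/(-1)) - 156579 = -7/(7*(-1)) - 156579 = -7/(-7) - 156579 = -7*(-⅐) - 156579 = 1 - 156579 = -156578)
1/p = 1/(-156578) = -1/156578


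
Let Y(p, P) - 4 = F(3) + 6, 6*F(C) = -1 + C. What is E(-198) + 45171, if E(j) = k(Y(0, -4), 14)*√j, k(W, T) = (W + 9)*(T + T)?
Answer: 45171 + 1624*I*√22 ≈ 45171.0 + 7617.2*I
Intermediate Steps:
F(C) = -⅙ + C/6 (F(C) = (-1 + C)/6 = -⅙ + C/6)
Y(p, P) = 31/3 (Y(p, P) = 4 + ((-⅙ + (⅙)*3) + 6) = 4 + ((-⅙ + ½) + 6) = 4 + (⅓ + 6) = 4 + 19/3 = 31/3)
k(W, T) = 2*T*(9 + W) (k(W, T) = (9 + W)*(2*T) = 2*T*(9 + W))
E(j) = 1624*√j/3 (E(j) = (2*14*(9 + 31/3))*√j = (2*14*(58/3))*√j = 1624*√j/3)
E(-198) + 45171 = 1624*√(-198)/3 + 45171 = 1624*(3*I*√22)/3 + 45171 = 1624*I*√22 + 45171 = 45171 + 1624*I*√22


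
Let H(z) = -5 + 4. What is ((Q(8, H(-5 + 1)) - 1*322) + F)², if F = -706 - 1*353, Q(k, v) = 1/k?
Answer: 122036209/64 ≈ 1.9068e+6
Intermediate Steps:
H(z) = -1
F = -1059 (F = -706 - 353 = -1059)
((Q(8, H(-5 + 1)) - 1*322) + F)² = ((1/8 - 1*322) - 1059)² = ((⅛ - 322) - 1059)² = (-2575/8 - 1059)² = (-11047/8)² = 122036209/64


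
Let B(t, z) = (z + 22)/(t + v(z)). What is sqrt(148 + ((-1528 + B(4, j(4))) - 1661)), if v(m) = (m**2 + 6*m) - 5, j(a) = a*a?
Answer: I*sqrt(41626767)/117 ≈ 55.144*I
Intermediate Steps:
j(a) = a**2
v(m) = -5 + m**2 + 6*m
B(t, z) = (22 + z)/(-5 + t + z**2 + 6*z) (B(t, z) = (z + 22)/(t + (-5 + z**2 + 6*z)) = (22 + z)/(-5 + t + z**2 + 6*z))
sqrt(148 + ((-1528 + B(4, j(4))) - 1661)) = sqrt(148 + ((-1528 + (22 + 4**2)/(-5 + 4 + (4**2)**2 + 6*4**2)) - 1661)) = sqrt(148 + ((-1528 + (22 + 16)/(-5 + 4 + 16**2 + 6*16)) - 1661)) = sqrt(148 + ((-1528 + 38/(-5 + 4 + 256 + 96)) - 1661)) = sqrt(148 + ((-1528 + 38/351) - 1661)) = sqrt(148 + (-536290/351 - 1661)) = sqrt(148 - 1119301/351) = sqrt(-1067353/351) = I*sqrt(41626767)/117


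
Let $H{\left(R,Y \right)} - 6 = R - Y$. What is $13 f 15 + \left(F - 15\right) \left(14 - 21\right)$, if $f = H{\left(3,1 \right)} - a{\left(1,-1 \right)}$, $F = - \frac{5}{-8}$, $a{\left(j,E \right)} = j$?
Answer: $\frac{11725}{8} \approx 1465.6$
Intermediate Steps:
$H{\left(R,Y \right)} = 6 + R - Y$ ($H{\left(R,Y \right)} = 6 + \left(R - Y\right) = 6 + R - Y$)
$F = \frac{5}{8}$ ($F = \left(-5\right) \left(- \frac{1}{8}\right) = \frac{5}{8} \approx 0.625$)
$f = 7$ ($f = \left(6 + 3 - 1\right) - 1 = 8 - 1 = 7$)
$13 f 15 + \left(F - 15\right) \left(14 - 21\right) = 13 \cdot 7 \cdot 15 + \left(\frac{5}{8} - 15\right) \left(14 - 21\right) = 13 \cdot 105 - - \frac{805}{8} = 1365 + \frac{805}{8} = \frac{11725}{8}$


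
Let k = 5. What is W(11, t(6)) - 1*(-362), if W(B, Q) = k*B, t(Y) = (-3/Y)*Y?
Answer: 417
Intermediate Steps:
t(Y) = -3
W(B, Q) = 5*B
W(11, t(6)) - 1*(-362) = 5*11 - 1*(-362) = 55 + 362 = 417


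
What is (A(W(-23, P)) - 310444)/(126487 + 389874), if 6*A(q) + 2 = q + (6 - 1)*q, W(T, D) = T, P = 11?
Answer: -931402/1549083 ≈ -0.60126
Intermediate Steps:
A(q) = -1/3 + q (A(q) = -1/3 + (q + (6 - 1)*q)/6 = -1/3 + (q + 5*q)/6 = -1/3 + (6*q)/6 = -1/3 + q)
(A(W(-23, P)) - 310444)/(126487 + 389874) = ((-1/3 - 23) - 310444)/(126487 + 389874) = (-70/3 - 310444)/516361 = -931402/3*1/516361 = -931402/1549083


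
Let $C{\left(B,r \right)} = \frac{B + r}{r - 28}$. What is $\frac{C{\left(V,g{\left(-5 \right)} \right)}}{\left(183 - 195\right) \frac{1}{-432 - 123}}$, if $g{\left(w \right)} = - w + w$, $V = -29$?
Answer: $\frac{5365}{112} \approx 47.902$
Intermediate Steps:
$g{\left(w \right)} = 0$
$C{\left(B,r \right)} = \frac{B + r}{-28 + r}$
$\frac{C{\left(V,g{\left(-5 \right)} \right)}}{\left(183 - 195\right) \frac{1}{-432 - 123}} = \frac{\frac{1}{-28 + 0} \left(-29 + 0\right)}{\left(183 - 195\right) \frac{1}{-432 - 123}} = \frac{\frac{1}{-28} \left(-29\right)}{\left(-12\right) \frac{1}{-555}} = \frac{\left(- \frac{1}{28}\right) \left(-29\right)}{\left(-12\right) \left(- \frac{1}{555}\right)} = \frac{29}{28 \cdot \frac{4}{185}} = \frac{29}{28} \cdot \frac{185}{4} = \frac{5365}{112}$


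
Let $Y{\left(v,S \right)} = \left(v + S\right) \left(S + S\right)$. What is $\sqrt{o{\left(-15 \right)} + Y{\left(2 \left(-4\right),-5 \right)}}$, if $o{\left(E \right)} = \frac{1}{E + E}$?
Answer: $\frac{\sqrt{116970}}{30} \approx 11.4$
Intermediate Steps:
$Y{\left(v,S \right)} = 2 S \left(S + v\right)$ ($Y{\left(v,S \right)} = \left(S + v\right) 2 S = 2 S \left(S + v\right)$)
$o{\left(E \right)} = \frac{1}{2 E}$
$\sqrt{o{\left(-15 \right)} + Y{\left(2 \left(-4\right),-5 \right)}} = \sqrt{\frac{1}{2 \left(-15\right)} + 2 \left(-5\right) \left(-5 + 2 \left(-4\right)\right)} = \sqrt{\frac{1}{2} \left(- \frac{1}{15}\right) + 2 \left(-5\right) \left(-5 - 8\right)} = \sqrt{- \frac{1}{30} + 2 \left(-5\right) \left(-13\right)} = \sqrt{- \frac{1}{30} + 130} = \sqrt{\frac{3899}{30}} = \frac{\sqrt{116970}}{30}$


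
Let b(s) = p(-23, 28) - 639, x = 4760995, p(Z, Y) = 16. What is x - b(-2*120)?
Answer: 4761618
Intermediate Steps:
b(s) = -623 (b(s) = 16 - 639 = -623)
x - b(-2*120) = 4760995 - 1*(-623) = 4760995 + 623 = 4761618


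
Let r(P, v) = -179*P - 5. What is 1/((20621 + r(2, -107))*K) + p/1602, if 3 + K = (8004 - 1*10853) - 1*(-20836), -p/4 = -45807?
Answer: 11125600251403/97273405824 ≈ 114.37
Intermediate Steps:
p = 183228 (p = -4*(-45807) = 183228)
K = 17984 (K = -3 + ((8004 - 1*10853) - 1*(-20836)) = -3 + ((8004 - 10853) + 20836) = -3 + (-2849 + 20836) = -3 + 17987 = 17984)
r(P, v) = -5 - 179*P
1/((20621 + r(2, -107))*K) + p/1602 = 1/((20621 + (-5 - 179*2))*17984) + 183228/1602 = (1/17984)/(20621 + (-5 - 358)) + 183228*(1/1602) = (1/17984)/(20621 - 363) + 30538/267 = (1/17984)/20258 + 30538/267 = (1/20258)*(1/17984) + 30538/267 = 1/364319872 + 30538/267 = 11125600251403/97273405824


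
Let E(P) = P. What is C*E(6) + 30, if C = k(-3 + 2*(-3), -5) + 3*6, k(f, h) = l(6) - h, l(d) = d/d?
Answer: 174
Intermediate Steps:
l(d) = 1
k(f, h) = 1 - h
C = 24 (C = (1 - 1*(-5)) + 3*6 = (1 + 5) + 18 = 6 + 18 = 24)
C*E(6) + 30 = 24*6 + 30 = 144 + 30 = 174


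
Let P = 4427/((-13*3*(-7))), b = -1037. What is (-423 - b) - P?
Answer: 163195/273 ≈ 597.78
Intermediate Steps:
P = 4427/273 (P = 4427/((-39*(-7))) = 4427/273 ≈ 16.216)
(-423 - b) - P = (-423 - 1*(-1037)) - 1*4427/273 = (-423 + 1037) - 4427/273 = 614 - 4427/273 = 163195/273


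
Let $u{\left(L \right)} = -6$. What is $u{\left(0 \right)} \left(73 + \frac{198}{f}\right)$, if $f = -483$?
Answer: $- \frac{70122}{161} \approx -435.54$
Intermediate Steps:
$u{\left(0 \right)} \left(73 + \frac{198}{f}\right) = - 6 \left(73 + \frac{198}{-483}\right) = - 6 \left(73 + 198 \left(- \frac{1}{483}\right)\right) = - 6 \left(73 - \frac{66}{161}\right) = \left(-6\right) \frac{11687}{161} = - \frac{70122}{161}$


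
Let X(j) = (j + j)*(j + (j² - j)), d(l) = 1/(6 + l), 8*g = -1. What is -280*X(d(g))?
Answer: -286720/103823 ≈ -2.7616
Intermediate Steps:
g = -⅛ (g = (⅛)*(-1) = -⅛ ≈ -0.12500)
X(j) = 2*j³ (X(j) = (2*j)*j² = 2*j³)
-280*X(d(g)) = -560*(1/(6 - ⅛))³ = -560*(1/(47/8))³ = -560*(8/47)³ = -560*512/103823 = -280*1024/103823 = -286720/103823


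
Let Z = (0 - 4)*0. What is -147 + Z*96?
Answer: -147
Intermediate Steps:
Z = 0 (Z = -4*0 = 0)
-147 + Z*96 = -147 + 0*96 = -147 + 0 = -147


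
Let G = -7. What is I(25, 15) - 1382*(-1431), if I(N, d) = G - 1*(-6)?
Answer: 1977641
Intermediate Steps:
I(N, d) = -1 (I(N, d) = -7 - 1*(-6) = -7 + 6 = -1)
I(25, 15) - 1382*(-1431) = -1 - 1382*(-1431) = -1 + 1977642 = 1977641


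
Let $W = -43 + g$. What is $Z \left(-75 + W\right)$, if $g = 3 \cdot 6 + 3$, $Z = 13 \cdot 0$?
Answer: $0$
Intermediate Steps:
$Z = 0$
$g = 21$ ($g = 18 + 3 = 21$)
$W = -22$ ($W = -43 + 21 = -22$)
$Z \left(-75 + W\right) = 0 \left(-75 - 22\right) = 0 \left(-97\right) = 0$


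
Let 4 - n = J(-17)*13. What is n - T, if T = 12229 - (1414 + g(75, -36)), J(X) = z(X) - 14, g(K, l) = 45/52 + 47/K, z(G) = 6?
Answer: -41751481/3900 ≈ -10706.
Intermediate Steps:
g(K, l) = 45/52 + 47/K (g(K, l) = 45*(1/52) + 47/K = 45/52 + 47/K)
J(X) = -8 (J(X) = 6 - 14 = -8)
n = 108 (n = 4 - (-8)*13 = 4 - 1*(-104) = 4 + 104 = 108)
T = 42172681/3900 (T = 12229 - (1414 + (45/52 + 47/75)) = 12229 - (1414 + 5819/3900) = 12229 - 1*5520419/3900 = 12229 - 5520419/3900 = 42172681/3900 ≈ 10814.)
n - T = 108 - 1*42172681/3900 = 108 - 42172681/3900 = -41751481/3900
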